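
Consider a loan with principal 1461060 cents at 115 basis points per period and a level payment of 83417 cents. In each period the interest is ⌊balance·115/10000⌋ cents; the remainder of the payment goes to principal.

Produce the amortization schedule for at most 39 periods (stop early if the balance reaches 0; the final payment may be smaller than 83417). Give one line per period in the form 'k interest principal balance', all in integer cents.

1 16802 66615 1394445
2 16036 67381 1327064
3 15261 68156 1258908
4 14477 68940 1189968
5 13684 69733 1120235
6 12882 70535 1049700
7 12071 71346 978354
8 11251 72166 906188
9 10421 72996 833192
10 9581 73836 759356
11 8732 74685 684671
12 7873 75544 609127
13 7004 76413 532714
14 6126 77291 455423
15 5237 78180 377243
16 4338 79079 298164
17 3428 79989 218175
18 2509 80908 137267
19 1578 81839 55428
20 637 55428 0

1. interest=⌊1461060·115/10000⌋=16802; principal=83417-16802=66615; balance=1461060-66615=1394445
2. interest=⌊1394445·115/10000⌋=16036; principal=83417-16036=67381; balance=1394445-67381=1327064
3. interest=⌊1327064·115/10000⌋=15261; principal=83417-15261=68156; balance=1327064-68156=1258908
4. interest=⌊1258908·115/10000⌋=14477; principal=83417-14477=68940; balance=1258908-68940=1189968
5. interest=⌊1189968·115/10000⌋=13684; principal=83417-13684=69733; balance=1189968-69733=1120235
6. interest=⌊1120235·115/10000⌋=12882; principal=83417-12882=70535; balance=1120235-70535=1049700
7. interest=⌊1049700·115/10000⌋=12071; principal=83417-12071=71346; balance=1049700-71346=978354
8. interest=⌊978354·115/10000⌋=11251; principal=83417-11251=72166; balance=978354-72166=906188
9. interest=⌊906188·115/10000⌋=10421; principal=83417-10421=72996; balance=906188-72996=833192
10. interest=⌊833192·115/10000⌋=9581; principal=83417-9581=73836; balance=833192-73836=759356
11. interest=⌊759356·115/10000⌋=8732; principal=83417-8732=74685; balance=759356-74685=684671
12. interest=⌊684671·115/10000⌋=7873; principal=83417-7873=75544; balance=684671-75544=609127
13. interest=⌊609127·115/10000⌋=7004; principal=83417-7004=76413; balance=609127-76413=532714
14. interest=⌊532714·115/10000⌋=6126; principal=83417-6126=77291; balance=532714-77291=455423
15. interest=⌊455423·115/10000⌋=5237; principal=83417-5237=78180; balance=455423-78180=377243
16. interest=⌊377243·115/10000⌋=4338; principal=83417-4338=79079; balance=377243-79079=298164
17. interest=⌊298164·115/10000⌋=3428; principal=83417-3428=79989; balance=298164-79989=218175
18. interest=⌊218175·115/10000⌋=2509; principal=83417-2509=80908; balance=218175-80908=137267
19. interest=⌊137267·115/10000⌋=1578; principal=83417-1578=81839; balance=137267-81839=55428
20. interest=⌊55428·115/10000⌋=637; principal=min(83417-637,55428)=55428; balance=55428-55428=0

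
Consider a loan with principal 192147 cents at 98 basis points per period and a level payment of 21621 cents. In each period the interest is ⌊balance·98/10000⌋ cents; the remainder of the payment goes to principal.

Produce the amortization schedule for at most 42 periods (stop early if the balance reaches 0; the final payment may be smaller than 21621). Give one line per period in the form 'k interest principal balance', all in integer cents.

1 1883 19738 172409
2 1689 19932 152477
3 1494 20127 132350
4 1297 20324 112026
5 1097 20524 91502
6 896 20725 70777
7 693 20928 49849
8 488 21133 28716
9 281 21340 7376
10 72 7376 0

1. interest=⌊192147·98/10000⌋=1883; principal=21621-1883=19738; balance=192147-19738=172409
2. interest=⌊172409·98/10000⌋=1689; principal=21621-1689=19932; balance=172409-19932=152477
3. interest=⌊152477·98/10000⌋=1494; principal=21621-1494=20127; balance=152477-20127=132350
4. interest=⌊132350·98/10000⌋=1297; principal=21621-1297=20324; balance=132350-20324=112026
5. interest=⌊112026·98/10000⌋=1097; principal=21621-1097=20524; balance=112026-20524=91502
6. interest=⌊91502·98/10000⌋=896; principal=21621-896=20725; balance=91502-20725=70777
7. interest=⌊70777·98/10000⌋=693; principal=21621-693=20928; balance=70777-20928=49849
8. interest=⌊49849·98/10000⌋=488; principal=21621-488=21133; balance=49849-21133=28716
9. interest=⌊28716·98/10000⌋=281; principal=21621-281=21340; balance=28716-21340=7376
10. interest=⌊7376·98/10000⌋=72; principal=min(21621-72,7376)=7376; balance=7376-7376=0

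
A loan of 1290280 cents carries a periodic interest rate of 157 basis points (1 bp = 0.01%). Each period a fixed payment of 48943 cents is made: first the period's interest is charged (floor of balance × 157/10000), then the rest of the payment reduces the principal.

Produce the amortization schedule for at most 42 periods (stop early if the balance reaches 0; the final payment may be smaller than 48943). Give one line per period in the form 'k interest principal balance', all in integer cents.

1. interest=⌊1290280·157/10000⌋=20257; principal=48943-20257=28686; balance=1290280-28686=1261594
2. interest=⌊1261594·157/10000⌋=19807; principal=48943-19807=29136; balance=1261594-29136=1232458
3. interest=⌊1232458·157/10000⌋=19349; principal=48943-19349=29594; balance=1232458-29594=1202864
4. interest=⌊1202864·157/10000⌋=18884; principal=48943-18884=30059; balance=1202864-30059=1172805
5. interest=⌊1172805·157/10000⌋=18413; principal=48943-18413=30530; balance=1172805-30530=1142275
6. interest=⌊1142275·157/10000⌋=17933; principal=48943-17933=31010; balance=1142275-31010=1111265
7. interest=⌊1111265·157/10000⌋=17446; principal=48943-17446=31497; balance=1111265-31497=1079768
8. interest=⌊1079768·157/10000⌋=16952; principal=48943-16952=31991; balance=1079768-31991=1047777
9. interest=⌊1047777·157/10000⌋=16450; principal=48943-16450=32493; balance=1047777-32493=1015284
10. interest=⌊1015284·157/10000⌋=15939; principal=48943-15939=33004; balance=1015284-33004=982280
11. interest=⌊982280·157/10000⌋=15421; principal=48943-15421=33522; balance=982280-33522=948758
12. interest=⌊948758·157/10000⌋=14895; principal=48943-14895=34048; balance=948758-34048=914710
13. interest=⌊914710·157/10000⌋=14360; principal=48943-14360=34583; balance=914710-34583=880127
14. interest=⌊880127·157/10000⌋=13817; principal=48943-13817=35126; balance=880127-35126=845001
15. interest=⌊845001·157/10000⌋=13266; principal=48943-13266=35677; balance=845001-35677=809324
16. interest=⌊809324·157/10000⌋=12706; principal=48943-12706=36237; balance=809324-36237=773087
17. interest=⌊773087·157/10000⌋=12137; principal=48943-12137=36806; balance=773087-36806=736281
18. interest=⌊736281·157/10000⌋=11559; principal=48943-11559=37384; balance=736281-37384=698897
19. interest=⌊698897·157/10000⌋=10972; principal=48943-10972=37971; balance=698897-37971=660926
20. interest=⌊660926·157/10000⌋=10376; principal=48943-10376=38567; balance=660926-38567=622359
21. interest=⌊622359·157/10000⌋=9771; principal=48943-9771=39172; balance=622359-39172=583187
22. interest=⌊583187·157/10000⌋=9156; principal=48943-9156=39787; balance=583187-39787=543400
23. interest=⌊543400·157/10000⌋=8531; principal=48943-8531=40412; balance=543400-40412=502988
24. interest=⌊502988·157/10000⌋=7896; principal=48943-7896=41047; balance=502988-41047=461941
25. interest=⌊461941·157/10000⌋=7252; principal=48943-7252=41691; balance=461941-41691=420250
26. interest=⌊420250·157/10000⌋=6597; principal=48943-6597=42346; balance=420250-42346=377904
27. interest=⌊377904·157/10000⌋=5933; principal=48943-5933=43010; balance=377904-43010=334894
28. interest=⌊334894·157/10000⌋=5257; principal=48943-5257=43686; balance=334894-43686=291208
29. interest=⌊291208·157/10000⌋=4571; principal=48943-4571=44372; balance=291208-44372=246836
30. interest=⌊246836·157/10000⌋=3875; principal=48943-3875=45068; balance=246836-45068=201768
31. interest=⌊201768·157/10000⌋=3167; principal=48943-3167=45776; balance=201768-45776=155992
32. interest=⌊155992·157/10000⌋=2449; principal=48943-2449=46494; balance=155992-46494=109498
33. interest=⌊109498·157/10000⌋=1719; principal=48943-1719=47224; balance=109498-47224=62274
34. interest=⌊62274·157/10000⌋=977; principal=48943-977=47966; balance=62274-47966=14308
35. interest=⌊14308·157/10000⌋=224; principal=min(48943-224,14308)=14308; balance=14308-14308=0

1 20257 28686 1261594
2 19807 29136 1232458
3 19349 29594 1202864
4 18884 30059 1172805
5 18413 30530 1142275
6 17933 31010 1111265
7 17446 31497 1079768
8 16952 31991 1047777
9 16450 32493 1015284
10 15939 33004 982280
11 15421 33522 948758
12 14895 34048 914710
13 14360 34583 880127
14 13817 35126 845001
15 13266 35677 809324
16 12706 36237 773087
17 12137 36806 736281
18 11559 37384 698897
19 10972 37971 660926
20 10376 38567 622359
21 9771 39172 583187
22 9156 39787 543400
23 8531 40412 502988
24 7896 41047 461941
25 7252 41691 420250
26 6597 42346 377904
27 5933 43010 334894
28 5257 43686 291208
29 4571 44372 246836
30 3875 45068 201768
31 3167 45776 155992
32 2449 46494 109498
33 1719 47224 62274
34 977 47966 14308
35 224 14308 0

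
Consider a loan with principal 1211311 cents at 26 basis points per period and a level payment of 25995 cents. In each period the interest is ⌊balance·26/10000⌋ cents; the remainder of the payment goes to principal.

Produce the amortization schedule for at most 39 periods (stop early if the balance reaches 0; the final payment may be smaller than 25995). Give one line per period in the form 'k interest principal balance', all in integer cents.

1. interest=⌊1211311·26/10000⌋=3149; principal=25995-3149=22846; balance=1211311-22846=1188465
2. interest=⌊1188465·26/10000⌋=3090; principal=25995-3090=22905; balance=1188465-22905=1165560
3. interest=⌊1165560·26/10000⌋=3030; principal=25995-3030=22965; balance=1165560-22965=1142595
4. interest=⌊1142595·26/10000⌋=2970; principal=25995-2970=23025; balance=1142595-23025=1119570
5. interest=⌊1119570·26/10000⌋=2910; principal=25995-2910=23085; balance=1119570-23085=1096485
6. interest=⌊1096485·26/10000⌋=2850; principal=25995-2850=23145; balance=1096485-23145=1073340
7. interest=⌊1073340·26/10000⌋=2790; principal=25995-2790=23205; balance=1073340-23205=1050135
8. interest=⌊1050135·26/10000⌋=2730; principal=25995-2730=23265; balance=1050135-23265=1026870
9. interest=⌊1026870·26/10000⌋=2669; principal=25995-2669=23326; balance=1026870-23326=1003544
10. interest=⌊1003544·26/10000⌋=2609; principal=25995-2609=23386; balance=1003544-23386=980158
11. interest=⌊980158·26/10000⌋=2548; principal=25995-2548=23447; balance=980158-23447=956711
12. interest=⌊956711·26/10000⌋=2487; principal=25995-2487=23508; balance=956711-23508=933203
13. interest=⌊933203·26/10000⌋=2426; principal=25995-2426=23569; balance=933203-23569=909634
14. interest=⌊909634·26/10000⌋=2365; principal=25995-2365=23630; balance=909634-23630=886004
15. interest=⌊886004·26/10000⌋=2303; principal=25995-2303=23692; balance=886004-23692=862312
16. interest=⌊862312·26/10000⌋=2242; principal=25995-2242=23753; balance=862312-23753=838559
17. interest=⌊838559·26/10000⌋=2180; principal=25995-2180=23815; balance=838559-23815=814744
18. interest=⌊814744·26/10000⌋=2118; principal=25995-2118=23877; balance=814744-23877=790867
19. interest=⌊790867·26/10000⌋=2056; principal=25995-2056=23939; balance=790867-23939=766928
20. interest=⌊766928·26/10000⌋=1994; principal=25995-1994=24001; balance=766928-24001=742927
21. interest=⌊742927·26/10000⌋=1931; principal=25995-1931=24064; balance=742927-24064=718863
22. interest=⌊718863·26/10000⌋=1869; principal=25995-1869=24126; balance=718863-24126=694737
23. interest=⌊694737·26/10000⌋=1806; principal=25995-1806=24189; balance=694737-24189=670548
24. interest=⌊670548·26/10000⌋=1743; principal=25995-1743=24252; balance=670548-24252=646296
25. interest=⌊646296·26/10000⌋=1680; principal=25995-1680=24315; balance=646296-24315=621981
26. interest=⌊621981·26/10000⌋=1617; principal=25995-1617=24378; balance=621981-24378=597603
27. interest=⌊597603·26/10000⌋=1553; principal=25995-1553=24442; balance=597603-24442=573161
28. interest=⌊573161·26/10000⌋=1490; principal=25995-1490=24505; balance=573161-24505=548656
29. interest=⌊548656·26/10000⌋=1426; principal=25995-1426=24569; balance=548656-24569=524087
30. interest=⌊524087·26/10000⌋=1362; principal=25995-1362=24633; balance=524087-24633=499454
31. interest=⌊499454·26/10000⌋=1298; principal=25995-1298=24697; balance=499454-24697=474757
32. interest=⌊474757·26/10000⌋=1234; principal=25995-1234=24761; balance=474757-24761=449996
33. interest=⌊449996·26/10000⌋=1169; principal=25995-1169=24826; balance=449996-24826=425170
34. interest=⌊425170·26/10000⌋=1105; principal=25995-1105=24890; balance=425170-24890=400280
35. interest=⌊400280·26/10000⌋=1040; principal=25995-1040=24955; balance=400280-24955=375325
36. interest=⌊375325·26/10000⌋=975; principal=25995-975=25020; balance=375325-25020=350305
37. interest=⌊350305·26/10000⌋=910; principal=25995-910=25085; balance=350305-25085=325220
38. interest=⌊325220·26/10000⌋=845; principal=25995-845=25150; balance=325220-25150=300070
39. interest=⌊300070·26/10000⌋=780; principal=25995-780=25215; balance=300070-25215=274855

1 3149 22846 1188465
2 3090 22905 1165560
3 3030 22965 1142595
4 2970 23025 1119570
5 2910 23085 1096485
6 2850 23145 1073340
7 2790 23205 1050135
8 2730 23265 1026870
9 2669 23326 1003544
10 2609 23386 980158
11 2548 23447 956711
12 2487 23508 933203
13 2426 23569 909634
14 2365 23630 886004
15 2303 23692 862312
16 2242 23753 838559
17 2180 23815 814744
18 2118 23877 790867
19 2056 23939 766928
20 1994 24001 742927
21 1931 24064 718863
22 1869 24126 694737
23 1806 24189 670548
24 1743 24252 646296
25 1680 24315 621981
26 1617 24378 597603
27 1553 24442 573161
28 1490 24505 548656
29 1426 24569 524087
30 1362 24633 499454
31 1298 24697 474757
32 1234 24761 449996
33 1169 24826 425170
34 1105 24890 400280
35 1040 24955 375325
36 975 25020 350305
37 910 25085 325220
38 845 25150 300070
39 780 25215 274855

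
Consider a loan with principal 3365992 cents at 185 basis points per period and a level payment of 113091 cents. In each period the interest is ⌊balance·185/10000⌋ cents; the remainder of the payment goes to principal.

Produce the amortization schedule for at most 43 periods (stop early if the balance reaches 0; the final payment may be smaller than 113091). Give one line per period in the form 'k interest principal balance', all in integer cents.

1. interest=⌊3365992·185/10000⌋=62270; principal=113091-62270=50821; balance=3365992-50821=3315171
2. interest=⌊3315171·185/10000⌋=61330; principal=113091-61330=51761; balance=3315171-51761=3263410
3. interest=⌊3263410·185/10000⌋=60373; principal=113091-60373=52718; balance=3263410-52718=3210692
4. interest=⌊3210692·185/10000⌋=59397; principal=113091-59397=53694; balance=3210692-53694=3156998
5. interest=⌊3156998·185/10000⌋=58404; principal=113091-58404=54687; balance=3156998-54687=3102311
6. interest=⌊3102311·185/10000⌋=57392; principal=113091-57392=55699; balance=3102311-55699=3046612
7. interest=⌊3046612·185/10000⌋=56362; principal=113091-56362=56729; balance=3046612-56729=2989883
8. interest=⌊2989883·185/10000⌋=55312; principal=113091-55312=57779; balance=2989883-57779=2932104
9. interest=⌊2932104·185/10000⌋=54243; principal=113091-54243=58848; balance=2932104-58848=2873256
10. interest=⌊2873256·185/10000⌋=53155; principal=113091-53155=59936; balance=2873256-59936=2813320
11. interest=⌊2813320·185/10000⌋=52046; principal=113091-52046=61045; balance=2813320-61045=2752275
12. interest=⌊2752275·185/10000⌋=50917; principal=113091-50917=62174; balance=2752275-62174=2690101
13. interest=⌊2690101·185/10000⌋=49766; principal=113091-49766=63325; balance=2690101-63325=2626776
14. interest=⌊2626776·185/10000⌋=48595; principal=113091-48595=64496; balance=2626776-64496=2562280
15. interest=⌊2562280·185/10000⌋=47402; principal=113091-47402=65689; balance=2562280-65689=2496591
16. interest=⌊2496591·185/10000⌋=46186; principal=113091-46186=66905; balance=2496591-66905=2429686
17. interest=⌊2429686·185/10000⌋=44949; principal=113091-44949=68142; balance=2429686-68142=2361544
18. interest=⌊2361544·185/10000⌋=43688; principal=113091-43688=69403; balance=2361544-69403=2292141
19. interest=⌊2292141·185/10000⌋=42404; principal=113091-42404=70687; balance=2292141-70687=2221454
20. interest=⌊2221454·185/10000⌋=41096; principal=113091-41096=71995; balance=2221454-71995=2149459
21. interest=⌊2149459·185/10000⌋=39764; principal=113091-39764=73327; balance=2149459-73327=2076132
22. interest=⌊2076132·185/10000⌋=38408; principal=113091-38408=74683; balance=2076132-74683=2001449
23. interest=⌊2001449·185/10000⌋=37026; principal=113091-37026=76065; balance=2001449-76065=1925384
24. interest=⌊1925384·185/10000⌋=35619; principal=113091-35619=77472; balance=1925384-77472=1847912
25. interest=⌊1847912·185/10000⌋=34186; principal=113091-34186=78905; balance=1847912-78905=1769007
26. interest=⌊1769007·185/10000⌋=32726; principal=113091-32726=80365; balance=1769007-80365=1688642
27. interest=⌊1688642·185/10000⌋=31239; principal=113091-31239=81852; balance=1688642-81852=1606790
28. interest=⌊1606790·185/10000⌋=29725; principal=113091-29725=83366; balance=1606790-83366=1523424
29. interest=⌊1523424·185/10000⌋=28183; principal=113091-28183=84908; balance=1523424-84908=1438516
30. interest=⌊1438516·185/10000⌋=26612; principal=113091-26612=86479; balance=1438516-86479=1352037
31. interest=⌊1352037·185/10000⌋=25012; principal=113091-25012=88079; balance=1352037-88079=1263958
32. interest=⌊1263958·185/10000⌋=23383; principal=113091-23383=89708; balance=1263958-89708=1174250
33. interest=⌊1174250·185/10000⌋=21723; principal=113091-21723=91368; balance=1174250-91368=1082882
34. interest=⌊1082882·185/10000⌋=20033; principal=113091-20033=93058; balance=1082882-93058=989824
35. interest=⌊989824·185/10000⌋=18311; principal=113091-18311=94780; balance=989824-94780=895044
36. interest=⌊895044·185/10000⌋=16558; principal=113091-16558=96533; balance=895044-96533=798511
37. interest=⌊798511·185/10000⌋=14772; principal=113091-14772=98319; balance=798511-98319=700192
38. interest=⌊700192·185/10000⌋=12953; principal=113091-12953=100138; balance=700192-100138=600054
39. interest=⌊600054·185/10000⌋=11100; principal=113091-11100=101991; balance=600054-101991=498063
40. interest=⌊498063·185/10000⌋=9214; principal=113091-9214=103877; balance=498063-103877=394186
41. interest=⌊394186·185/10000⌋=7292; principal=113091-7292=105799; balance=394186-105799=288387
42. interest=⌊288387·185/10000⌋=5335; principal=113091-5335=107756; balance=288387-107756=180631
43. interest=⌊180631·185/10000⌋=3341; principal=113091-3341=109750; balance=180631-109750=70881

1 62270 50821 3315171
2 61330 51761 3263410
3 60373 52718 3210692
4 59397 53694 3156998
5 58404 54687 3102311
6 57392 55699 3046612
7 56362 56729 2989883
8 55312 57779 2932104
9 54243 58848 2873256
10 53155 59936 2813320
11 52046 61045 2752275
12 50917 62174 2690101
13 49766 63325 2626776
14 48595 64496 2562280
15 47402 65689 2496591
16 46186 66905 2429686
17 44949 68142 2361544
18 43688 69403 2292141
19 42404 70687 2221454
20 41096 71995 2149459
21 39764 73327 2076132
22 38408 74683 2001449
23 37026 76065 1925384
24 35619 77472 1847912
25 34186 78905 1769007
26 32726 80365 1688642
27 31239 81852 1606790
28 29725 83366 1523424
29 28183 84908 1438516
30 26612 86479 1352037
31 25012 88079 1263958
32 23383 89708 1174250
33 21723 91368 1082882
34 20033 93058 989824
35 18311 94780 895044
36 16558 96533 798511
37 14772 98319 700192
38 12953 100138 600054
39 11100 101991 498063
40 9214 103877 394186
41 7292 105799 288387
42 5335 107756 180631
43 3341 109750 70881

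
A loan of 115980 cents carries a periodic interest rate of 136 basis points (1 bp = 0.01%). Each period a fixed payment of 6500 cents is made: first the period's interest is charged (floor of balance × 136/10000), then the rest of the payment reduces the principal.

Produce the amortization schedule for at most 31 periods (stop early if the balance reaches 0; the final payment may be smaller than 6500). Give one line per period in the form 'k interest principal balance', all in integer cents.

1. interest=⌊115980·136/10000⌋=1577; principal=6500-1577=4923; balance=115980-4923=111057
2. interest=⌊111057·136/10000⌋=1510; principal=6500-1510=4990; balance=111057-4990=106067
3. interest=⌊106067·136/10000⌋=1442; principal=6500-1442=5058; balance=106067-5058=101009
4. interest=⌊101009·136/10000⌋=1373; principal=6500-1373=5127; balance=101009-5127=95882
5. interest=⌊95882·136/10000⌋=1303; principal=6500-1303=5197; balance=95882-5197=90685
6. interest=⌊90685·136/10000⌋=1233; principal=6500-1233=5267; balance=90685-5267=85418
7. interest=⌊85418·136/10000⌋=1161; principal=6500-1161=5339; balance=85418-5339=80079
8. interest=⌊80079·136/10000⌋=1089; principal=6500-1089=5411; balance=80079-5411=74668
9. interest=⌊74668·136/10000⌋=1015; principal=6500-1015=5485; balance=74668-5485=69183
10. interest=⌊69183·136/10000⌋=940; principal=6500-940=5560; balance=69183-5560=63623
11. interest=⌊63623·136/10000⌋=865; principal=6500-865=5635; balance=63623-5635=57988
12. interest=⌊57988·136/10000⌋=788; principal=6500-788=5712; balance=57988-5712=52276
13. interest=⌊52276·136/10000⌋=710; principal=6500-710=5790; balance=52276-5790=46486
14. interest=⌊46486·136/10000⌋=632; principal=6500-632=5868; balance=46486-5868=40618
15. interest=⌊40618·136/10000⌋=552; principal=6500-552=5948; balance=40618-5948=34670
16. interest=⌊34670·136/10000⌋=471; principal=6500-471=6029; balance=34670-6029=28641
17. interest=⌊28641·136/10000⌋=389; principal=6500-389=6111; balance=28641-6111=22530
18. interest=⌊22530·136/10000⌋=306; principal=6500-306=6194; balance=22530-6194=16336
19. interest=⌊16336·136/10000⌋=222; principal=6500-222=6278; balance=16336-6278=10058
20. interest=⌊10058·136/10000⌋=136; principal=6500-136=6364; balance=10058-6364=3694
21. interest=⌊3694·136/10000⌋=50; principal=min(6500-50,3694)=3694; balance=3694-3694=0

1 1577 4923 111057
2 1510 4990 106067
3 1442 5058 101009
4 1373 5127 95882
5 1303 5197 90685
6 1233 5267 85418
7 1161 5339 80079
8 1089 5411 74668
9 1015 5485 69183
10 940 5560 63623
11 865 5635 57988
12 788 5712 52276
13 710 5790 46486
14 632 5868 40618
15 552 5948 34670
16 471 6029 28641
17 389 6111 22530
18 306 6194 16336
19 222 6278 10058
20 136 6364 3694
21 50 3694 0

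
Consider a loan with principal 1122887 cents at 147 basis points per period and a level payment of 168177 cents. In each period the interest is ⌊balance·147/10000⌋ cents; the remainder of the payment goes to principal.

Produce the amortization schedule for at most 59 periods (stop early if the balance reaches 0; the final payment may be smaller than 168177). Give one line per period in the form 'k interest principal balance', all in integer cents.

1. interest=⌊1122887·147/10000⌋=16506; principal=168177-16506=151671; balance=1122887-151671=971216
2. interest=⌊971216·147/10000⌋=14276; principal=168177-14276=153901; balance=971216-153901=817315
3. interest=⌊817315·147/10000⌋=12014; principal=168177-12014=156163; balance=817315-156163=661152
4. interest=⌊661152·147/10000⌋=9718; principal=168177-9718=158459; balance=661152-158459=502693
5. interest=⌊502693·147/10000⌋=7389; principal=168177-7389=160788; balance=502693-160788=341905
6. interest=⌊341905·147/10000⌋=5026; principal=168177-5026=163151; balance=341905-163151=178754
7. interest=⌊178754·147/10000⌋=2627; principal=168177-2627=165550; balance=178754-165550=13204
8. interest=⌊13204·147/10000⌋=194; principal=min(168177-194,13204)=13204; balance=13204-13204=0

1 16506 151671 971216
2 14276 153901 817315
3 12014 156163 661152
4 9718 158459 502693
5 7389 160788 341905
6 5026 163151 178754
7 2627 165550 13204
8 194 13204 0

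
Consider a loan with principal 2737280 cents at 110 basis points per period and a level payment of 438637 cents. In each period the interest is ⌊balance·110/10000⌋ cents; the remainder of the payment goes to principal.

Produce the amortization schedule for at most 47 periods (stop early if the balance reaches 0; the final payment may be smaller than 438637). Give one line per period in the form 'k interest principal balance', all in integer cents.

1. interest=⌊2737280·110/10000⌋=30110; principal=438637-30110=408527; balance=2737280-408527=2328753
2. interest=⌊2328753·110/10000⌋=25616; principal=438637-25616=413021; balance=2328753-413021=1915732
3. interest=⌊1915732·110/10000⌋=21073; principal=438637-21073=417564; balance=1915732-417564=1498168
4. interest=⌊1498168·110/10000⌋=16479; principal=438637-16479=422158; balance=1498168-422158=1076010
5. interest=⌊1076010·110/10000⌋=11836; principal=438637-11836=426801; balance=1076010-426801=649209
6. interest=⌊649209·110/10000⌋=7141; principal=438637-7141=431496; balance=649209-431496=217713
7. interest=⌊217713·110/10000⌋=2394; principal=min(438637-2394,217713)=217713; balance=217713-217713=0

1 30110 408527 2328753
2 25616 413021 1915732
3 21073 417564 1498168
4 16479 422158 1076010
5 11836 426801 649209
6 7141 431496 217713
7 2394 217713 0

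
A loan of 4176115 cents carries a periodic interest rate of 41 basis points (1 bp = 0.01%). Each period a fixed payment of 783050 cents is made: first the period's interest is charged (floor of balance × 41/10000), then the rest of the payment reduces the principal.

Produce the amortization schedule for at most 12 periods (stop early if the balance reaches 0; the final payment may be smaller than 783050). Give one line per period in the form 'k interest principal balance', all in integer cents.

1 17122 765928 3410187
2 13981 769069 2641118
3 10828 772222 1868896
4 7662 775388 1093508
5 4483 778567 314941
6 1291 314941 0

1. interest=⌊4176115·41/10000⌋=17122; principal=783050-17122=765928; balance=4176115-765928=3410187
2. interest=⌊3410187·41/10000⌋=13981; principal=783050-13981=769069; balance=3410187-769069=2641118
3. interest=⌊2641118·41/10000⌋=10828; principal=783050-10828=772222; balance=2641118-772222=1868896
4. interest=⌊1868896·41/10000⌋=7662; principal=783050-7662=775388; balance=1868896-775388=1093508
5. interest=⌊1093508·41/10000⌋=4483; principal=783050-4483=778567; balance=1093508-778567=314941
6. interest=⌊314941·41/10000⌋=1291; principal=min(783050-1291,314941)=314941; balance=314941-314941=0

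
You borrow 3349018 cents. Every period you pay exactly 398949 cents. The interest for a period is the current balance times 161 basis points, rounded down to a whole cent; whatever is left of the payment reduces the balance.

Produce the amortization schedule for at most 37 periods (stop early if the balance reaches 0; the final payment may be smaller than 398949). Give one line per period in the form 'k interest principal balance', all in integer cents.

1 53919 345030 3003988
2 48364 350585 2653403
3 42719 356230 2297173
4 36984 361965 1935208
5 31156 367793 1567415
6 25235 373714 1193701
7 19218 379731 813970
8 13104 385845 428125
9 6892 392057 36068
10 580 36068 0

1. interest=⌊3349018·161/10000⌋=53919; principal=398949-53919=345030; balance=3349018-345030=3003988
2. interest=⌊3003988·161/10000⌋=48364; principal=398949-48364=350585; balance=3003988-350585=2653403
3. interest=⌊2653403·161/10000⌋=42719; principal=398949-42719=356230; balance=2653403-356230=2297173
4. interest=⌊2297173·161/10000⌋=36984; principal=398949-36984=361965; balance=2297173-361965=1935208
5. interest=⌊1935208·161/10000⌋=31156; principal=398949-31156=367793; balance=1935208-367793=1567415
6. interest=⌊1567415·161/10000⌋=25235; principal=398949-25235=373714; balance=1567415-373714=1193701
7. interest=⌊1193701·161/10000⌋=19218; principal=398949-19218=379731; balance=1193701-379731=813970
8. interest=⌊813970·161/10000⌋=13104; principal=398949-13104=385845; balance=813970-385845=428125
9. interest=⌊428125·161/10000⌋=6892; principal=398949-6892=392057; balance=428125-392057=36068
10. interest=⌊36068·161/10000⌋=580; principal=min(398949-580,36068)=36068; balance=36068-36068=0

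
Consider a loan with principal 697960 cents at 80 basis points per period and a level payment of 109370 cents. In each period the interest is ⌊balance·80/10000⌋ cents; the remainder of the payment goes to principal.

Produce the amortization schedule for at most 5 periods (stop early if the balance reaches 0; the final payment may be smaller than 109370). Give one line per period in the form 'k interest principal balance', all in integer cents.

1 5583 103787 594173
2 4753 104617 489556
3 3916 105454 384102
4 3072 106298 277804
5 2222 107148 170656

1. interest=⌊697960·80/10000⌋=5583; principal=109370-5583=103787; balance=697960-103787=594173
2. interest=⌊594173·80/10000⌋=4753; principal=109370-4753=104617; balance=594173-104617=489556
3. interest=⌊489556·80/10000⌋=3916; principal=109370-3916=105454; balance=489556-105454=384102
4. interest=⌊384102·80/10000⌋=3072; principal=109370-3072=106298; balance=384102-106298=277804
5. interest=⌊277804·80/10000⌋=2222; principal=109370-2222=107148; balance=277804-107148=170656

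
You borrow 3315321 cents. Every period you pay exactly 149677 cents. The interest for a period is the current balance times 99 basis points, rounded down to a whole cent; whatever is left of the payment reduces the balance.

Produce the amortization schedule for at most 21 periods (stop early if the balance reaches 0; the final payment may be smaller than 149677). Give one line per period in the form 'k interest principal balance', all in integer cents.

1 32821 116856 3198465
2 31664 118013 3080452
3 30496 119181 2961271
4 29316 120361 2840910
5 28125 121552 2719358
6 26921 122756 2596602
7 25706 123971 2472631
8 24479 125198 2347433
9 23239 126438 2220995
10 21987 127690 2093305
11 20723 128954 1964351
12 19447 130230 1834121
13 18157 131520 1702601
14 16855 132822 1569779
15 15540 134137 1435642
16 14212 135465 1300177
17 12871 136806 1163371
18 11517 138160 1025211
19 10149 139528 885683
20 8768 140909 744774
21 7373 142304 602470

1. interest=⌊3315321·99/10000⌋=32821; principal=149677-32821=116856; balance=3315321-116856=3198465
2. interest=⌊3198465·99/10000⌋=31664; principal=149677-31664=118013; balance=3198465-118013=3080452
3. interest=⌊3080452·99/10000⌋=30496; principal=149677-30496=119181; balance=3080452-119181=2961271
4. interest=⌊2961271·99/10000⌋=29316; principal=149677-29316=120361; balance=2961271-120361=2840910
5. interest=⌊2840910·99/10000⌋=28125; principal=149677-28125=121552; balance=2840910-121552=2719358
6. interest=⌊2719358·99/10000⌋=26921; principal=149677-26921=122756; balance=2719358-122756=2596602
7. interest=⌊2596602·99/10000⌋=25706; principal=149677-25706=123971; balance=2596602-123971=2472631
8. interest=⌊2472631·99/10000⌋=24479; principal=149677-24479=125198; balance=2472631-125198=2347433
9. interest=⌊2347433·99/10000⌋=23239; principal=149677-23239=126438; balance=2347433-126438=2220995
10. interest=⌊2220995·99/10000⌋=21987; principal=149677-21987=127690; balance=2220995-127690=2093305
11. interest=⌊2093305·99/10000⌋=20723; principal=149677-20723=128954; balance=2093305-128954=1964351
12. interest=⌊1964351·99/10000⌋=19447; principal=149677-19447=130230; balance=1964351-130230=1834121
13. interest=⌊1834121·99/10000⌋=18157; principal=149677-18157=131520; balance=1834121-131520=1702601
14. interest=⌊1702601·99/10000⌋=16855; principal=149677-16855=132822; balance=1702601-132822=1569779
15. interest=⌊1569779·99/10000⌋=15540; principal=149677-15540=134137; balance=1569779-134137=1435642
16. interest=⌊1435642·99/10000⌋=14212; principal=149677-14212=135465; balance=1435642-135465=1300177
17. interest=⌊1300177·99/10000⌋=12871; principal=149677-12871=136806; balance=1300177-136806=1163371
18. interest=⌊1163371·99/10000⌋=11517; principal=149677-11517=138160; balance=1163371-138160=1025211
19. interest=⌊1025211·99/10000⌋=10149; principal=149677-10149=139528; balance=1025211-139528=885683
20. interest=⌊885683·99/10000⌋=8768; principal=149677-8768=140909; balance=885683-140909=744774
21. interest=⌊744774·99/10000⌋=7373; principal=149677-7373=142304; balance=744774-142304=602470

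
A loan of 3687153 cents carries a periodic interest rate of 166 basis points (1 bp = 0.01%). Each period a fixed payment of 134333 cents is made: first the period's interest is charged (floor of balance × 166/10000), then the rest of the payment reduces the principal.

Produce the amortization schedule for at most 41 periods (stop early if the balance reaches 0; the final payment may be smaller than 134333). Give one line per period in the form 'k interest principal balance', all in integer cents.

1. interest=⌊3687153·166/10000⌋=61206; principal=134333-61206=73127; balance=3687153-73127=3614026
2. interest=⌊3614026·166/10000⌋=59992; principal=134333-59992=74341; balance=3614026-74341=3539685
3. interest=⌊3539685·166/10000⌋=58758; principal=134333-58758=75575; balance=3539685-75575=3464110
4. interest=⌊3464110·166/10000⌋=57504; principal=134333-57504=76829; balance=3464110-76829=3387281
5. interest=⌊3387281·166/10000⌋=56228; principal=134333-56228=78105; balance=3387281-78105=3309176
6. interest=⌊3309176·166/10000⌋=54932; principal=134333-54932=79401; balance=3309176-79401=3229775
7. interest=⌊3229775·166/10000⌋=53614; principal=134333-53614=80719; balance=3229775-80719=3149056
8. interest=⌊3149056·166/10000⌋=52274; principal=134333-52274=82059; balance=3149056-82059=3066997
9. interest=⌊3066997·166/10000⌋=50912; principal=134333-50912=83421; balance=3066997-83421=2983576
10. interest=⌊2983576·166/10000⌋=49527; principal=134333-49527=84806; balance=2983576-84806=2898770
11. interest=⌊2898770·166/10000⌋=48119; principal=134333-48119=86214; balance=2898770-86214=2812556
12. interest=⌊2812556·166/10000⌋=46688; principal=134333-46688=87645; balance=2812556-87645=2724911
13. interest=⌊2724911·166/10000⌋=45233; principal=134333-45233=89100; balance=2724911-89100=2635811
14. interest=⌊2635811·166/10000⌋=43754; principal=134333-43754=90579; balance=2635811-90579=2545232
15. interest=⌊2545232·166/10000⌋=42250; principal=134333-42250=92083; balance=2545232-92083=2453149
16. interest=⌊2453149·166/10000⌋=40722; principal=134333-40722=93611; balance=2453149-93611=2359538
17. interest=⌊2359538·166/10000⌋=39168; principal=134333-39168=95165; balance=2359538-95165=2264373
18. interest=⌊2264373·166/10000⌋=37588; principal=134333-37588=96745; balance=2264373-96745=2167628
19. interest=⌊2167628·166/10000⌋=35982; principal=134333-35982=98351; balance=2167628-98351=2069277
20. interest=⌊2069277·166/10000⌋=34349; principal=134333-34349=99984; balance=2069277-99984=1969293
21. interest=⌊1969293·166/10000⌋=32690; principal=134333-32690=101643; balance=1969293-101643=1867650
22. interest=⌊1867650·166/10000⌋=31002; principal=134333-31002=103331; balance=1867650-103331=1764319
23. interest=⌊1764319·166/10000⌋=29287; principal=134333-29287=105046; balance=1764319-105046=1659273
24. interest=⌊1659273·166/10000⌋=27543; principal=134333-27543=106790; balance=1659273-106790=1552483
25. interest=⌊1552483·166/10000⌋=25771; principal=134333-25771=108562; balance=1552483-108562=1443921
26. interest=⌊1443921·166/10000⌋=23969; principal=134333-23969=110364; balance=1443921-110364=1333557
27. interest=⌊1333557·166/10000⌋=22137; principal=134333-22137=112196; balance=1333557-112196=1221361
28. interest=⌊1221361·166/10000⌋=20274; principal=134333-20274=114059; balance=1221361-114059=1107302
29. interest=⌊1107302·166/10000⌋=18381; principal=134333-18381=115952; balance=1107302-115952=991350
30. interest=⌊991350·166/10000⌋=16456; principal=134333-16456=117877; balance=991350-117877=873473
31. interest=⌊873473·166/10000⌋=14499; principal=134333-14499=119834; balance=873473-119834=753639
32. interest=⌊753639·166/10000⌋=12510; principal=134333-12510=121823; balance=753639-121823=631816
33. interest=⌊631816·166/10000⌋=10488; principal=134333-10488=123845; balance=631816-123845=507971
34. interest=⌊507971·166/10000⌋=8432; principal=134333-8432=125901; balance=507971-125901=382070
35. interest=⌊382070·166/10000⌋=6342; principal=134333-6342=127991; balance=382070-127991=254079
36. interest=⌊254079·166/10000⌋=4217; principal=134333-4217=130116; balance=254079-130116=123963
37. interest=⌊123963·166/10000⌋=2057; principal=min(134333-2057,123963)=123963; balance=123963-123963=0

1 61206 73127 3614026
2 59992 74341 3539685
3 58758 75575 3464110
4 57504 76829 3387281
5 56228 78105 3309176
6 54932 79401 3229775
7 53614 80719 3149056
8 52274 82059 3066997
9 50912 83421 2983576
10 49527 84806 2898770
11 48119 86214 2812556
12 46688 87645 2724911
13 45233 89100 2635811
14 43754 90579 2545232
15 42250 92083 2453149
16 40722 93611 2359538
17 39168 95165 2264373
18 37588 96745 2167628
19 35982 98351 2069277
20 34349 99984 1969293
21 32690 101643 1867650
22 31002 103331 1764319
23 29287 105046 1659273
24 27543 106790 1552483
25 25771 108562 1443921
26 23969 110364 1333557
27 22137 112196 1221361
28 20274 114059 1107302
29 18381 115952 991350
30 16456 117877 873473
31 14499 119834 753639
32 12510 121823 631816
33 10488 123845 507971
34 8432 125901 382070
35 6342 127991 254079
36 4217 130116 123963
37 2057 123963 0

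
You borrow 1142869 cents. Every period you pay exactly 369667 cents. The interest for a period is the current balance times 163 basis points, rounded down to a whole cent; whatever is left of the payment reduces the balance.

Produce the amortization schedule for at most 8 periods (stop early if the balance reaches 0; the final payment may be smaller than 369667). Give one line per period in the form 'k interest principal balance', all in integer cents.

1 18628 351039 791830
2 12906 356761 435069
3 7091 362576 72493
4 1181 72493 0

1. interest=⌊1142869·163/10000⌋=18628; principal=369667-18628=351039; balance=1142869-351039=791830
2. interest=⌊791830·163/10000⌋=12906; principal=369667-12906=356761; balance=791830-356761=435069
3. interest=⌊435069·163/10000⌋=7091; principal=369667-7091=362576; balance=435069-362576=72493
4. interest=⌊72493·163/10000⌋=1181; principal=min(369667-1181,72493)=72493; balance=72493-72493=0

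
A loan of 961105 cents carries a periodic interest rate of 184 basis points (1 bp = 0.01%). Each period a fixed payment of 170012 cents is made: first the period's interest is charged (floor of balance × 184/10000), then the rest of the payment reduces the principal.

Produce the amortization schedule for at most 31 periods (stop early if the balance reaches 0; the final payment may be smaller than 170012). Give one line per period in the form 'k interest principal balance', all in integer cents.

1 17684 152328 808777
2 14881 155131 653646
3 12027 157985 495661
4 9120 160892 334769
5 6159 163853 170916
6 3144 166868 4048
7 74 4048 0

1. interest=⌊961105·184/10000⌋=17684; principal=170012-17684=152328; balance=961105-152328=808777
2. interest=⌊808777·184/10000⌋=14881; principal=170012-14881=155131; balance=808777-155131=653646
3. interest=⌊653646·184/10000⌋=12027; principal=170012-12027=157985; balance=653646-157985=495661
4. interest=⌊495661·184/10000⌋=9120; principal=170012-9120=160892; balance=495661-160892=334769
5. interest=⌊334769·184/10000⌋=6159; principal=170012-6159=163853; balance=334769-163853=170916
6. interest=⌊170916·184/10000⌋=3144; principal=170012-3144=166868; balance=170916-166868=4048
7. interest=⌊4048·184/10000⌋=74; principal=min(170012-74,4048)=4048; balance=4048-4048=0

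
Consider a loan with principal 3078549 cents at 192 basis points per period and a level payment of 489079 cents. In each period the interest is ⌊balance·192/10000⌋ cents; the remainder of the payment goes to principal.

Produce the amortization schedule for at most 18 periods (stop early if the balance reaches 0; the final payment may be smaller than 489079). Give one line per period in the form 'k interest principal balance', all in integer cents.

1. interest=⌊3078549·192/10000⌋=59108; principal=489079-59108=429971; balance=3078549-429971=2648578
2. interest=⌊2648578·192/10000⌋=50852; principal=489079-50852=438227; balance=2648578-438227=2210351
3. interest=⌊2210351·192/10000⌋=42438; principal=489079-42438=446641; balance=2210351-446641=1763710
4. interest=⌊1763710·192/10000⌋=33863; principal=489079-33863=455216; balance=1763710-455216=1308494
5. interest=⌊1308494·192/10000⌋=25123; principal=489079-25123=463956; balance=1308494-463956=844538
6. interest=⌊844538·192/10000⌋=16215; principal=489079-16215=472864; balance=844538-472864=371674
7. interest=⌊371674·192/10000⌋=7136; principal=min(489079-7136,371674)=371674; balance=371674-371674=0

1 59108 429971 2648578
2 50852 438227 2210351
3 42438 446641 1763710
4 33863 455216 1308494
5 25123 463956 844538
6 16215 472864 371674
7 7136 371674 0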